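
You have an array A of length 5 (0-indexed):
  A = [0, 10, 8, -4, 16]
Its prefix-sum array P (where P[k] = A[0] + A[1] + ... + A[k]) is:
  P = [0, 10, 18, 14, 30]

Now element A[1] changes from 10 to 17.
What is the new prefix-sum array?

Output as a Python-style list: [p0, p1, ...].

Change: A[1] 10 -> 17, delta = 7
P[k] for k < 1: unchanged (A[1] not included)
P[k] for k >= 1: shift by delta = 7
  P[0] = 0 + 0 = 0
  P[1] = 10 + 7 = 17
  P[2] = 18 + 7 = 25
  P[3] = 14 + 7 = 21
  P[4] = 30 + 7 = 37

Answer: [0, 17, 25, 21, 37]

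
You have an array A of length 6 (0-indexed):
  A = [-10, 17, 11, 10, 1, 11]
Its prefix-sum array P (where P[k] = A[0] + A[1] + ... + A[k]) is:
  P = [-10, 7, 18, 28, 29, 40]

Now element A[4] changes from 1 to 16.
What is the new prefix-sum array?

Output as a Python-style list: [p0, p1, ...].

Change: A[4] 1 -> 16, delta = 15
P[k] for k < 4: unchanged (A[4] not included)
P[k] for k >= 4: shift by delta = 15
  P[0] = -10 + 0 = -10
  P[1] = 7 + 0 = 7
  P[2] = 18 + 0 = 18
  P[3] = 28 + 0 = 28
  P[4] = 29 + 15 = 44
  P[5] = 40 + 15 = 55

Answer: [-10, 7, 18, 28, 44, 55]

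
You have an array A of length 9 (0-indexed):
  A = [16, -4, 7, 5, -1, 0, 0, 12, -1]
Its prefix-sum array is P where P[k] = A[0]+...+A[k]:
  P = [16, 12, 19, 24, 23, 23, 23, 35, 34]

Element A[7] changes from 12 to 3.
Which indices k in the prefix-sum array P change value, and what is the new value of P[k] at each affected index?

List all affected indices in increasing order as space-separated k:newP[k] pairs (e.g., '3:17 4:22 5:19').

Answer: 7:26 8:25

Derivation:
P[k] = A[0] + ... + A[k]
P[k] includes A[7] iff k >= 7
Affected indices: 7, 8, ..., 8; delta = -9
  P[7]: 35 + -9 = 26
  P[8]: 34 + -9 = 25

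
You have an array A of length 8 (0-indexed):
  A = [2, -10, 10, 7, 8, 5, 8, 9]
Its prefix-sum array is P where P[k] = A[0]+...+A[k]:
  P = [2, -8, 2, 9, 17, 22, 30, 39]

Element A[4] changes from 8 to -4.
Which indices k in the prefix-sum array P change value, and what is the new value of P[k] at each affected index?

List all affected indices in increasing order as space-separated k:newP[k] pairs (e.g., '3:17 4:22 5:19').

Answer: 4:5 5:10 6:18 7:27

Derivation:
P[k] = A[0] + ... + A[k]
P[k] includes A[4] iff k >= 4
Affected indices: 4, 5, ..., 7; delta = -12
  P[4]: 17 + -12 = 5
  P[5]: 22 + -12 = 10
  P[6]: 30 + -12 = 18
  P[7]: 39 + -12 = 27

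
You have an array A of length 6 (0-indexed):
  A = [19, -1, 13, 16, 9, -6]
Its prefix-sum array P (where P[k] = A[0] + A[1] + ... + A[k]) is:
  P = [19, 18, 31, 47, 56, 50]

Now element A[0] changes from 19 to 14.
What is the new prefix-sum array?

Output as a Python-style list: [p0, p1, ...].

Change: A[0] 19 -> 14, delta = -5
P[k] for k < 0: unchanged (A[0] not included)
P[k] for k >= 0: shift by delta = -5
  P[0] = 19 + -5 = 14
  P[1] = 18 + -5 = 13
  P[2] = 31 + -5 = 26
  P[3] = 47 + -5 = 42
  P[4] = 56 + -5 = 51
  P[5] = 50 + -5 = 45

Answer: [14, 13, 26, 42, 51, 45]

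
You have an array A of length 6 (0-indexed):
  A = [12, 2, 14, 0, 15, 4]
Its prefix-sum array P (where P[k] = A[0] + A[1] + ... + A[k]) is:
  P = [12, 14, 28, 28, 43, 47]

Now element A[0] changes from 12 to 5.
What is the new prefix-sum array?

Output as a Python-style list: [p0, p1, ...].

Answer: [5, 7, 21, 21, 36, 40]

Derivation:
Change: A[0] 12 -> 5, delta = -7
P[k] for k < 0: unchanged (A[0] not included)
P[k] for k >= 0: shift by delta = -7
  P[0] = 12 + -7 = 5
  P[1] = 14 + -7 = 7
  P[2] = 28 + -7 = 21
  P[3] = 28 + -7 = 21
  P[4] = 43 + -7 = 36
  P[5] = 47 + -7 = 40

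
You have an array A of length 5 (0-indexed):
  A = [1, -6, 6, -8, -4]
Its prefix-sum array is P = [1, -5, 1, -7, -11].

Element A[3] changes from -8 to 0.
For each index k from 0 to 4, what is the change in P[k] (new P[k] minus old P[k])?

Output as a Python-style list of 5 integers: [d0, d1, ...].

Element change: A[3] -8 -> 0, delta = 8
For k < 3: P[k] unchanged, delta_P[k] = 0
For k >= 3: P[k] shifts by exactly 8
Delta array: [0, 0, 0, 8, 8]

Answer: [0, 0, 0, 8, 8]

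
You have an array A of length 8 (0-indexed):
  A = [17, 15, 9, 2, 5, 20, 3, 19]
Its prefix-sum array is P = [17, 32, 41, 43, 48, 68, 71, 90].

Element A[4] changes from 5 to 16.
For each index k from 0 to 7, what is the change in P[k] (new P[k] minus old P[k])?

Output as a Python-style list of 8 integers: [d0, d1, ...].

Element change: A[4] 5 -> 16, delta = 11
For k < 4: P[k] unchanged, delta_P[k] = 0
For k >= 4: P[k] shifts by exactly 11
Delta array: [0, 0, 0, 0, 11, 11, 11, 11]

Answer: [0, 0, 0, 0, 11, 11, 11, 11]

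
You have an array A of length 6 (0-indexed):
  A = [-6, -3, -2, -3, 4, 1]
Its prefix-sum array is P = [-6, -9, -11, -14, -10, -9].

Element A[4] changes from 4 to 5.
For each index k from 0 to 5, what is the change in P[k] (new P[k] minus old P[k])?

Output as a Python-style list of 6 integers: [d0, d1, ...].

Answer: [0, 0, 0, 0, 1, 1]

Derivation:
Element change: A[4] 4 -> 5, delta = 1
For k < 4: P[k] unchanged, delta_P[k] = 0
For k >= 4: P[k] shifts by exactly 1
Delta array: [0, 0, 0, 0, 1, 1]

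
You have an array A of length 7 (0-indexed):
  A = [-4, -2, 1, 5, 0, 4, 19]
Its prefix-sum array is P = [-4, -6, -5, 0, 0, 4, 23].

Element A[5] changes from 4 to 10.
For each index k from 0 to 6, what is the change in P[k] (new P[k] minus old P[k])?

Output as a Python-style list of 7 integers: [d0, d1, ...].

Element change: A[5] 4 -> 10, delta = 6
For k < 5: P[k] unchanged, delta_P[k] = 0
For k >= 5: P[k] shifts by exactly 6
Delta array: [0, 0, 0, 0, 0, 6, 6]

Answer: [0, 0, 0, 0, 0, 6, 6]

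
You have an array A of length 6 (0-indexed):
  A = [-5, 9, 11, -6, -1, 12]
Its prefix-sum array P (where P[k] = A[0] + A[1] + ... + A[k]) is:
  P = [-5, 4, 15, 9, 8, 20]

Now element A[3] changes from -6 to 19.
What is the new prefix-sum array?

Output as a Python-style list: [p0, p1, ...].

Answer: [-5, 4, 15, 34, 33, 45]

Derivation:
Change: A[3] -6 -> 19, delta = 25
P[k] for k < 3: unchanged (A[3] not included)
P[k] for k >= 3: shift by delta = 25
  P[0] = -5 + 0 = -5
  P[1] = 4 + 0 = 4
  P[2] = 15 + 0 = 15
  P[3] = 9 + 25 = 34
  P[4] = 8 + 25 = 33
  P[5] = 20 + 25 = 45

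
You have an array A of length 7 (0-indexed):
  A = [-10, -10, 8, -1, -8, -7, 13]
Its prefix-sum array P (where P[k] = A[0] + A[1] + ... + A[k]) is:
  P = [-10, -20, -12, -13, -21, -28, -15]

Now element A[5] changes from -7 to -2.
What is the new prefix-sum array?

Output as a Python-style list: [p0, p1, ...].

Answer: [-10, -20, -12, -13, -21, -23, -10]

Derivation:
Change: A[5] -7 -> -2, delta = 5
P[k] for k < 5: unchanged (A[5] not included)
P[k] for k >= 5: shift by delta = 5
  P[0] = -10 + 0 = -10
  P[1] = -20 + 0 = -20
  P[2] = -12 + 0 = -12
  P[3] = -13 + 0 = -13
  P[4] = -21 + 0 = -21
  P[5] = -28 + 5 = -23
  P[6] = -15 + 5 = -10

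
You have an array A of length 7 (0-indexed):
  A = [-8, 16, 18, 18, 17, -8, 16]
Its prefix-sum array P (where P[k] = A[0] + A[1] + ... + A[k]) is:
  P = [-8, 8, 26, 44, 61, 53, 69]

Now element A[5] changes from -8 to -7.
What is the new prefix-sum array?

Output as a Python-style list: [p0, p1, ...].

Answer: [-8, 8, 26, 44, 61, 54, 70]

Derivation:
Change: A[5] -8 -> -7, delta = 1
P[k] for k < 5: unchanged (A[5] not included)
P[k] for k >= 5: shift by delta = 1
  P[0] = -8 + 0 = -8
  P[1] = 8 + 0 = 8
  P[2] = 26 + 0 = 26
  P[3] = 44 + 0 = 44
  P[4] = 61 + 0 = 61
  P[5] = 53 + 1 = 54
  P[6] = 69 + 1 = 70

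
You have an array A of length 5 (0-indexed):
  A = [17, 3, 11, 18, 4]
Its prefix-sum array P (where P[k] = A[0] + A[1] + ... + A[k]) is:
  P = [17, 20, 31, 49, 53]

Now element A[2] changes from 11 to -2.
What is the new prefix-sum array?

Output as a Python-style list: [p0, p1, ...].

Change: A[2] 11 -> -2, delta = -13
P[k] for k < 2: unchanged (A[2] not included)
P[k] for k >= 2: shift by delta = -13
  P[0] = 17 + 0 = 17
  P[1] = 20 + 0 = 20
  P[2] = 31 + -13 = 18
  P[3] = 49 + -13 = 36
  P[4] = 53 + -13 = 40

Answer: [17, 20, 18, 36, 40]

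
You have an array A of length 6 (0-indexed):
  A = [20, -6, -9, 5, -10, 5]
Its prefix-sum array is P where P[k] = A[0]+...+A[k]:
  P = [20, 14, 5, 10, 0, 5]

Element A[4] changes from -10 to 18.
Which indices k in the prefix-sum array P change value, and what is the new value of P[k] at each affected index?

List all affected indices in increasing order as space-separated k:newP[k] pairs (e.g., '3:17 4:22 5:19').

P[k] = A[0] + ... + A[k]
P[k] includes A[4] iff k >= 4
Affected indices: 4, 5, ..., 5; delta = 28
  P[4]: 0 + 28 = 28
  P[5]: 5 + 28 = 33

Answer: 4:28 5:33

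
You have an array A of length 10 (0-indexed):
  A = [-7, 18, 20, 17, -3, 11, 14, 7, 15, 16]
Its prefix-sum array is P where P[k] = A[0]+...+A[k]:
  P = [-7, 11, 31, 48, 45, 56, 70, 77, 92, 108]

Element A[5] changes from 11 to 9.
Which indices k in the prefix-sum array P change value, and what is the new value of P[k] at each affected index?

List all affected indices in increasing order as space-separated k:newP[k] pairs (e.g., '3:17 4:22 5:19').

Answer: 5:54 6:68 7:75 8:90 9:106

Derivation:
P[k] = A[0] + ... + A[k]
P[k] includes A[5] iff k >= 5
Affected indices: 5, 6, ..., 9; delta = -2
  P[5]: 56 + -2 = 54
  P[6]: 70 + -2 = 68
  P[7]: 77 + -2 = 75
  P[8]: 92 + -2 = 90
  P[9]: 108 + -2 = 106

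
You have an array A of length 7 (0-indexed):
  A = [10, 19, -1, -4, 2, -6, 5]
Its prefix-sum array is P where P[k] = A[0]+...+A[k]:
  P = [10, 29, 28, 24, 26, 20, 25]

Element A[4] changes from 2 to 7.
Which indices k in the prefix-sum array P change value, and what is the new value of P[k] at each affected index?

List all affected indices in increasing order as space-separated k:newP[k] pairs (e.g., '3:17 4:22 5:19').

P[k] = A[0] + ... + A[k]
P[k] includes A[4] iff k >= 4
Affected indices: 4, 5, ..., 6; delta = 5
  P[4]: 26 + 5 = 31
  P[5]: 20 + 5 = 25
  P[6]: 25 + 5 = 30

Answer: 4:31 5:25 6:30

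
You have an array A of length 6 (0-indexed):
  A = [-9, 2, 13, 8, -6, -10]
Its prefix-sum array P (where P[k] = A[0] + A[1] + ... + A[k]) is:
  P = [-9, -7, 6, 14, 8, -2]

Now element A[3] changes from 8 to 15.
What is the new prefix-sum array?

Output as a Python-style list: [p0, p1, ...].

Answer: [-9, -7, 6, 21, 15, 5]

Derivation:
Change: A[3] 8 -> 15, delta = 7
P[k] for k < 3: unchanged (A[3] not included)
P[k] for k >= 3: shift by delta = 7
  P[0] = -9 + 0 = -9
  P[1] = -7 + 0 = -7
  P[2] = 6 + 0 = 6
  P[3] = 14 + 7 = 21
  P[4] = 8 + 7 = 15
  P[5] = -2 + 7 = 5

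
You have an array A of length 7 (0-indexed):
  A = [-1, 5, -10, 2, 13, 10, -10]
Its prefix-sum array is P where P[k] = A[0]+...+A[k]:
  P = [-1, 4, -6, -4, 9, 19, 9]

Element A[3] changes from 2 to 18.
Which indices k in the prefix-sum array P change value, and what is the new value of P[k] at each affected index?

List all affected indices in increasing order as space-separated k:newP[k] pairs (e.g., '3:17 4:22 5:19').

Answer: 3:12 4:25 5:35 6:25

Derivation:
P[k] = A[0] + ... + A[k]
P[k] includes A[3] iff k >= 3
Affected indices: 3, 4, ..., 6; delta = 16
  P[3]: -4 + 16 = 12
  P[4]: 9 + 16 = 25
  P[5]: 19 + 16 = 35
  P[6]: 9 + 16 = 25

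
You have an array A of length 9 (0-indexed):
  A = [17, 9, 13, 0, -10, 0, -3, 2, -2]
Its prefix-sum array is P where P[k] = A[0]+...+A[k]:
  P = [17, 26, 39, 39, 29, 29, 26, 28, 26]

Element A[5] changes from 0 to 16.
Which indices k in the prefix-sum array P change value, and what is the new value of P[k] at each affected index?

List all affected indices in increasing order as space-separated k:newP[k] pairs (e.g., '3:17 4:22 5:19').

Answer: 5:45 6:42 7:44 8:42

Derivation:
P[k] = A[0] + ... + A[k]
P[k] includes A[5] iff k >= 5
Affected indices: 5, 6, ..., 8; delta = 16
  P[5]: 29 + 16 = 45
  P[6]: 26 + 16 = 42
  P[7]: 28 + 16 = 44
  P[8]: 26 + 16 = 42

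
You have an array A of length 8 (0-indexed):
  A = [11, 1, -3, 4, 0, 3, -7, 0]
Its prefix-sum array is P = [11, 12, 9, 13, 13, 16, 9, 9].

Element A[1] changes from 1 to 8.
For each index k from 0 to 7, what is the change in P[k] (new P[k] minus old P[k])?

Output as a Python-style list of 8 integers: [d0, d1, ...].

Element change: A[1] 1 -> 8, delta = 7
For k < 1: P[k] unchanged, delta_P[k] = 0
For k >= 1: P[k] shifts by exactly 7
Delta array: [0, 7, 7, 7, 7, 7, 7, 7]

Answer: [0, 7, 7, 7, 7, 7, 7, 7]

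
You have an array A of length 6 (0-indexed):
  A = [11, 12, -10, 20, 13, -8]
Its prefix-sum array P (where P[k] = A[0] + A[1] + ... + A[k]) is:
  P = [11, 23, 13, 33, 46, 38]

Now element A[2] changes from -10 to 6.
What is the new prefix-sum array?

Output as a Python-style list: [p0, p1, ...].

Change: A[2] -10 -> 6, delta = 16
P[k] for k < 2: unchanged (A[2] not included)
P[k] for k >= 2: shift by delta = 16
  P[0] = 11 + 0 = 11
  P[1] = 23 + 0 = 23
  P[2] = 13 + 16 = 29
  P[3] = 33 + 16 = 49
  P[4] = 46 + 16 = 62
  P[5] = 38 + 16 = 54

Answer: [11, 23, 29, 49, 62, 54]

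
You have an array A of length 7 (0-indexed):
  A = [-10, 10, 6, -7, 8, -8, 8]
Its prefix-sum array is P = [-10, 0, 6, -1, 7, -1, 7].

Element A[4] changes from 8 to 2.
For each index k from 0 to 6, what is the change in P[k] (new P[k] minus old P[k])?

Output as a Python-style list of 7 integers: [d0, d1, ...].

Answer: [0, 0, 0, 0, -6, -6, -6]

Derivation:
Element change: A[4] 8 -> 2, delta = -6
For k < 4: P[k] unchanged, delta_P[k] = 0
For k >= 4: P[k] shifts by exactly -6
Delta array: [0, 0, 0, 0, -6, -6, -6]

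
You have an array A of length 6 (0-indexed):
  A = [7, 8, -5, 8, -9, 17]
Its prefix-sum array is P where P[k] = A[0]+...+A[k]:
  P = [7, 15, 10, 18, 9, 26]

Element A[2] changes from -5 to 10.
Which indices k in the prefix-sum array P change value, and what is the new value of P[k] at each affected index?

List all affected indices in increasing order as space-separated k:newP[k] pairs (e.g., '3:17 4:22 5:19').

Answer: 2:25 3:33 4:24 5:41

Derivation:
P[k] = A[0] + ... + A[k]
P[k] includes A[2] iff k >= 2
Affected indices: 2, 3, ..., 5; delta = 15
  P[2]: 10 + 15 = 25
  P[3]: 18 + 15 = 33
  P[4]: 9 + 15 = 24
  P[5]: 26 + 15 = 41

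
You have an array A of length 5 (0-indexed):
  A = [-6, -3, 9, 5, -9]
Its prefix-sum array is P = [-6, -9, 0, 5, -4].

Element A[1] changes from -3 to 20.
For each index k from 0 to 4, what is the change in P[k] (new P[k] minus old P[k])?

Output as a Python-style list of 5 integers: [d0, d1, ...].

Element change: A[1] -3 -> 20, delta = 23
For k < 1: P[k] unchanged, delta_P[k] = 0
For k >= 1: P[k] shifts by exactly 23
Delta array: [0, 23, 23, 23, 23]

Answer: [0, 23, 23, 23, 23]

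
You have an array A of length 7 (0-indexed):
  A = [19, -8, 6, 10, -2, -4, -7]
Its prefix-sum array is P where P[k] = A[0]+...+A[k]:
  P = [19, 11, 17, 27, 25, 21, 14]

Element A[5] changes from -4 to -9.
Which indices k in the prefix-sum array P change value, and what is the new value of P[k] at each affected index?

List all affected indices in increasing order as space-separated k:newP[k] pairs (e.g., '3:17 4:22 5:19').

P[k] = A[0] + ... + A[k]
P[k] includes A[5] iff k >= 5
Affected indices: 5, 6, ..., 6; delta = -5
  P[5]: 21 + -5 = 16
  P[6]: 14 + -5 = 9

Answer: 5:16 6:9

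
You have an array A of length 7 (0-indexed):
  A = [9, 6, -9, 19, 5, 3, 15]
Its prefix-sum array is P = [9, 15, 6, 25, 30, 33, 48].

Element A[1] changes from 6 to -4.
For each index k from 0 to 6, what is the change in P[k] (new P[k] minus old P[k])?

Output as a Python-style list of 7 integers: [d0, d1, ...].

Answer: [0, -10, -10, -10, -10, -10, -10]

Derivation:
Element change: A[1] 6 -> -4, delta = -10
For k < 1: P[k] unchanged, delta_P[k] = 0
For k >= 1: P[k] shifts by exactly -10
Delta array: [0, -10, -10, -10, -10, -10, -10]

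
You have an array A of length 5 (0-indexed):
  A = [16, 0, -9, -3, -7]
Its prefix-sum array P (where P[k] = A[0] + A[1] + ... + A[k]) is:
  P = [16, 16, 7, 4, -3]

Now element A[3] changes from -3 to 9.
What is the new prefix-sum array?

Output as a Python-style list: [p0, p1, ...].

Answer: [16, 16, 7, 16, 9]

Derivation:
Change: A[3] -3 -> 9, delta = 12
P[k] for k < 3: unchanged (A[3] not included)
P[k] for k >= 3: shift by delta = 12
  P[0] = 16 + 0 = 16
  P[1] = 16 + 0 = 16
  P[2] = 7 + 0 = 7
  P[3] = 4 + 12 = 16
  P[4] = -3 + 12 = 9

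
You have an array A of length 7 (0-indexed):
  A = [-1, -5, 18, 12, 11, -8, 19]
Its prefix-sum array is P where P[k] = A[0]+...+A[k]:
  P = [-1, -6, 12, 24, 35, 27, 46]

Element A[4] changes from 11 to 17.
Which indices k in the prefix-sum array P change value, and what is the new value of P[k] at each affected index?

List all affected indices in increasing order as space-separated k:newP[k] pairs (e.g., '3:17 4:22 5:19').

Answer: 4:41 5:33 6:52

Derivation:
P[k] = A[0] + ... + A[k]
P[k] includes A[4] iff k >= 4
Affected indices: 4, 5, ..., 6; delta = 6
  P[4]: 35 + 6 = 41
  P[5]: 27 + 6 = 33
  P[6]: 46 + 6 = 52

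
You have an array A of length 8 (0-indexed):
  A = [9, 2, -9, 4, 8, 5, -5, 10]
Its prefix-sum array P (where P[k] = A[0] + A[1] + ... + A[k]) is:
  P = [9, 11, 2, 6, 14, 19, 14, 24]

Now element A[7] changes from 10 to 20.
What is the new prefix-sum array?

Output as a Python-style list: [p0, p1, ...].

Change: A[7] 10 -> 20, delta = 10
P[k] for k < 7: unchanged (A[7] not included)
P[k] for k >= 7: shift by delta = 10
  P[0] = 9 + 0 = 9
  P[1] = 11 + 0 = 11
  P[2] = 2 + 0 = 2
  P[3] = 6 + 0 = 6
  P[4] = 14 + 0 = 14
  P[5] = 19 + 0 = 19
  P[6] = 14 + 0 = 14
  P[7] = 24 + 10 = 34

Answer: [9, 11, 2, 6, 14, 19, 14, 34]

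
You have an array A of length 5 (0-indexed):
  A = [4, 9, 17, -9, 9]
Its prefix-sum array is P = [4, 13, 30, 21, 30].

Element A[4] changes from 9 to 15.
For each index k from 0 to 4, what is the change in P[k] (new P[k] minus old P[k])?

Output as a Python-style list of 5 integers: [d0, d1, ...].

Answer: [0, 0, 0, 0, 6]

Derivation:
Element change: A[4] 9 -> 15, delta = 6
For k < 4: P[k] unchanged, delta_P[k] = 0
For k >= 4: P[k] shifts by exactly 6
Delta array: [0, 0, 0, 0, 6]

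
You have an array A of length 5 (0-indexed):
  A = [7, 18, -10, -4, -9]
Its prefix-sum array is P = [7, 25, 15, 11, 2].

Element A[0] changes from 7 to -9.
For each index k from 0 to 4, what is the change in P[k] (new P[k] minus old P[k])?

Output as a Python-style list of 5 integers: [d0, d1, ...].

Answer: [-16, -16, -16, -16, -16]

Derivation:
Element change: A[0] 7 -> -9, delta = -16
For k < 0: P[k] unchanged, delta_P[k] = 0
For k >= 0: P[k] shifts by exactly -16
Delta array: [-16, -16, -16, -16, -16]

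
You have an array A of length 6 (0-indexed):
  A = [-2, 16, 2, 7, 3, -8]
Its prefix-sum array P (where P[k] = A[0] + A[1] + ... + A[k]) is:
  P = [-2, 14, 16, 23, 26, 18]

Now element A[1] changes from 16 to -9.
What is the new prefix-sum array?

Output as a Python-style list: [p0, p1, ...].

Change: A[1] 16 -> -9, delta = -25
P[k] for k < 1: unchanged (A[1] not included)
P[k] for k >= 1: shift by delta = -25
  P[0] = -2 + 0 = -2
  P[1] = 14 + -25 = -11
  P[2] = 16 + -25 = -9
  P[3] = 23 + -25 = -2
  P[4] = 26 + -25 = 1
  P[5] = 18 + -25 = -7

Answer: [-2, -11, -9, -2, 1, -7]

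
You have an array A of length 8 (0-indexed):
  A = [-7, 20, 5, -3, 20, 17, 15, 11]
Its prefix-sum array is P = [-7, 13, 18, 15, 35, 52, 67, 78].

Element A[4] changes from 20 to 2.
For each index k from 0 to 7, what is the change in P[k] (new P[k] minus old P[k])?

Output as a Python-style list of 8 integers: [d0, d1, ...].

Element change: A[4] 20 -> 2, delta = -18
For k < 4: P[k] unchanged, delta_P[k] = 0
For k >= 4: P[k] shifts by exactly -18
Delta array: [0, 0, 0, 0, -18, -18, -18, -18]

Answer: [0, 0, 0, 0, -18, -18, -18, -18]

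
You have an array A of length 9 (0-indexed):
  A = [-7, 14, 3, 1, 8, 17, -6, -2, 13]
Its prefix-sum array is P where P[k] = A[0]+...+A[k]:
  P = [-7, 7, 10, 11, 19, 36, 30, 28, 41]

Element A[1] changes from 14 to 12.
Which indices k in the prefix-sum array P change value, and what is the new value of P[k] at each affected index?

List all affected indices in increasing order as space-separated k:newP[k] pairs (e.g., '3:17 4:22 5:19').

P[k] = A[0] + ... + A[k]
P[k] includes A[1] iff k >= 1
Affected indices: 1, 2, ..., 8; delta = -2
  P[1]: 7 + -2 = 5
  P[2]: 10 + -2 = 8
  P[3]: 11 + -2 = 9
  P[4]: 19 + -2 = 17
  P[5]: 36 + -2 = 34
  P[6]: 30 + -2 = 28
  P[7]: 28 + -2 = 26
  P[8]: 41 + -2 = 39

Answer: 1:5 2:8 3:9 4:17 5:34 6:28 7:26 8:39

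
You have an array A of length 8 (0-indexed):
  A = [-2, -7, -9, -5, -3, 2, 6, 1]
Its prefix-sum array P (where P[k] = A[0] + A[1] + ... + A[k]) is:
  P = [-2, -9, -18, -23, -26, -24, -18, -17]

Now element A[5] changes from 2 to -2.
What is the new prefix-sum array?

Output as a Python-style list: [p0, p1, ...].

Change: A[5] 2 -> -2, delta = -4
P[k] for k < 5: unchanged (A[5] not included)
P[k] for k >= 5: shift by delta = -4
  P[0] = -2 + 0 = -2
  P[1] = -9 + 0 = -9
  P[2] = -18 + 0 = -18
  P[3] = -23 + 0 = -23
  P[4] = -26 + 0 = -26
  P[5] = -24 + -4 = -28
  P[6] = -18 + -4 = -22
  P[7] = -17 + -4 = -21

Answer: [-2, -9, -18, -23, -26, -28, -22, -21]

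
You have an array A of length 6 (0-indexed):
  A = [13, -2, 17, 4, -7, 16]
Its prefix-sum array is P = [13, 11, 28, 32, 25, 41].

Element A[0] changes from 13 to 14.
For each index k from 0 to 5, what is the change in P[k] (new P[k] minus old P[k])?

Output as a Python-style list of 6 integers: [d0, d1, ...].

Element change: A[0] 13 -> 14, delta = 1
For k < 0: P[k] unchanged, delta_P[k] = 0
For k >= 0: P[k] shifts by exactly 1
Delta array: [1, 1, 1, 1, 1, 1]

Answer: [1, 1, 1, 1, 1, 1]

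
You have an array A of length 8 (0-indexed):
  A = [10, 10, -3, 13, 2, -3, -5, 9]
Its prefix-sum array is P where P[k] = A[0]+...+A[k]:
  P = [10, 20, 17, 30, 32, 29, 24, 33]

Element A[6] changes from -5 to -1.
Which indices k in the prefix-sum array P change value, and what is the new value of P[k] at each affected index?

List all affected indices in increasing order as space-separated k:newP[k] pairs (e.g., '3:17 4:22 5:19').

Answer: 6:28 7:37

Derivation:
P[k] = A[0] + ... + A[k]
P[k] includes A[6] iff k >= 6
Affected indices: 6, 7, ..., 7; delta = 4
  P[6]: 24 + 4 = 28
  P[7]: 33 + 4 = 37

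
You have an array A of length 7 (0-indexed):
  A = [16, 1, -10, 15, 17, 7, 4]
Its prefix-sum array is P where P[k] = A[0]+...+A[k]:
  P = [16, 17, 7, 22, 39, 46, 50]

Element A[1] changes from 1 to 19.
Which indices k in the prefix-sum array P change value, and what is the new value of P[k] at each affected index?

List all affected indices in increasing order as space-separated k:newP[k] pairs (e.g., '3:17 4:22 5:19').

P[k] = A[0] + ... + A[k]
P[k] includes A[1] iff k >= 1
Affected indices: 1, 2, ..., 6; delta = 18
  P[1]: 17 + 18 = 35
  P[2]: 7 + 18 = 25
  P[3]: 22 + 18 = 40
  P[4]: 39 + 18 = 57
  P[5]: 46 + 18 = 64
  P[6]: 50 + 18 = 68

Answer: 1:35 2:25 3:40 4:57 5:64 6:68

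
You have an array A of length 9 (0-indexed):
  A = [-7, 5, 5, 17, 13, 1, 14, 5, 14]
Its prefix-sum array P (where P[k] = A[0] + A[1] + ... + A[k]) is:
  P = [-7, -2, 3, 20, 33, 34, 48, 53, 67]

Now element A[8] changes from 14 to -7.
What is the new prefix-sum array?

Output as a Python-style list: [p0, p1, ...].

Change: A[8] 14 -> -7, delta = -21
P[k] for k < 8: unchanged (A[8] not included)
P[k] for k >= 8: shift by delta = -21
  P[0] = -7 + 0 = -7
  P[1] = -2 + 0 = -2
  P[2] = 3 + 0 = 3
  P[3] = 20 + 0 = 20
  P[4] = 33 + 0 = 33
  P[5] = 34 + 0 = 34
  P[6] = 48 + 0 = 48
  P[7] = 53 + 0 = 53
  P[8] = 67 + -21 = 46

Answer: [-7, -2, 3, 20, 33, 34, 48, 53, 46]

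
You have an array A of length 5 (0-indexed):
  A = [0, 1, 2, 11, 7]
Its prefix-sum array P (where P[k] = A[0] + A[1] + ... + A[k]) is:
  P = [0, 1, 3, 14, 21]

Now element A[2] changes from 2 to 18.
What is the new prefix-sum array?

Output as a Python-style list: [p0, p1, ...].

Answer: [0, 1, 19, 30, 37]

Derivation:
Change: A[2] 2 -> 18, delta = 16
P[k] for k < 2: unchanged (A[2] not included)
P[k] for k >= 2: shift by delta = 16
  P[0] = 0 + 0 = 0
  P[1] = 1 + 0 = 1
  P[2] = 3 + 16 = 19
  P[3] = 14 + 16 = 30
  P[4] = 21 + 16 = 37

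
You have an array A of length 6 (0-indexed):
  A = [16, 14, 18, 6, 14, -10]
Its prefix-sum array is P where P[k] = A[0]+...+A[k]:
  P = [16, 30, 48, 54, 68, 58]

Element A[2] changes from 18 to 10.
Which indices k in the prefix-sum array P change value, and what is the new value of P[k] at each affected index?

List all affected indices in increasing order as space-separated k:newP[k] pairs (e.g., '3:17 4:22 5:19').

Answer: 2:40 3:46 4:60 5:50

Derivation:
P[k] = A[0] + ... + A[k]
P[k] includes A[2] iff k >= 2
Affected indices: 2, 3, ..., 5; delta = -8
  P[2]: 48 + -8 = 40
  P[3]: 54 + -8 = 46
  P[4]: 68 + -8 = 60
  P[5]: 58 + -8 = 50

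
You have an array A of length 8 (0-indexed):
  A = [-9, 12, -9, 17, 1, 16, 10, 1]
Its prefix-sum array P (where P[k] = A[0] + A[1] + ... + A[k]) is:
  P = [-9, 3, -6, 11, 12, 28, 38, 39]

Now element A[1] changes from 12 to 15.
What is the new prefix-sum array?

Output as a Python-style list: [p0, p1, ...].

Change: A[1] 12 -> 15, delta = 3
P[k] for k < 1: unchanged (A[1] not included)
P[k] for k >= 1: shift by delta = 3
  P[0] = -9 + 0 = -9
  P[1] = 3 + 3 = 6
  P[2] = -6 + 3 = -3
  P[3] = 11 + 3 = 14
  P[4] = 12 + 3 = 15
  P[5] = 28 + 3 = 31
  P[6] = 38 + 3 = 41
  P[7] = 39 + 3 = 42

Answer: [-9, 6, -3, 14, 15, 31, 41, 42]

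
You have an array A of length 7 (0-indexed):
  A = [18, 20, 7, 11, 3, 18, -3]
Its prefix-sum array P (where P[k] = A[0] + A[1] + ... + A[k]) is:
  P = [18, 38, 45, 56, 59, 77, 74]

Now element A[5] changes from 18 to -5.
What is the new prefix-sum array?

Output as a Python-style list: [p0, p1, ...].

Change: A[5] 18 -> -5, delta = -23
P[k] for k < 5: unchanged (A[5] not included)
P[k] for k >= 5: shift by delta = -23
  P[0] = 18 + 0 = 18
  P[1] = 38 + 0 = 38
  P[2] = 45 + 0 = 45
  P[3] = 56 + 0 = 56
  P[4] = 59 + 0 = 59
  P[5] = 77 + -23 = 54
  P[6] = 74 + -23 = 51

Answer: [18, 38, 45, 56, 59, 54, 51]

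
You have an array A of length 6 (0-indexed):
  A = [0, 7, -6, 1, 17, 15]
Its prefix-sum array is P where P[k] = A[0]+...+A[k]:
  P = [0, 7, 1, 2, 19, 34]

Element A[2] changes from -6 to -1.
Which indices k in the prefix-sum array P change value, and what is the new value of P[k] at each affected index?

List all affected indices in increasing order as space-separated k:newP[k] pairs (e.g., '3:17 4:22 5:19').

P[k] = A[0] + ... + A[k]
P[k] includes A[2] iff k >= 2
Affected indices: 2, 3, ..., 5; delta = 5
  P[2]: 1 + 5 = 6
  P[3]: 2 + 5 = 7
  P[4]: 19 + 5 = 24
  P[5]: 34 + 5 = 39

Answer: 2:6 3:7 4:24 5:39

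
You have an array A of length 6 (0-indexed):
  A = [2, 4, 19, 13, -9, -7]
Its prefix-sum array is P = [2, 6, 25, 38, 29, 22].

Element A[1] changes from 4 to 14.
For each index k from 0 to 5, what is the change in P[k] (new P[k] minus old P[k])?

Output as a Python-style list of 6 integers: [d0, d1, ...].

Element change: A[1] 4 -> 14, delta = 10
For k < 1: P[k] unchanged, delta_P[k] = 0
For k >= 1: P[k] shifts by exactly 10
Delta array: [0, 10, 10, 10, 10, 10]

Answer: [0, 10, 10, 10, 10, 10]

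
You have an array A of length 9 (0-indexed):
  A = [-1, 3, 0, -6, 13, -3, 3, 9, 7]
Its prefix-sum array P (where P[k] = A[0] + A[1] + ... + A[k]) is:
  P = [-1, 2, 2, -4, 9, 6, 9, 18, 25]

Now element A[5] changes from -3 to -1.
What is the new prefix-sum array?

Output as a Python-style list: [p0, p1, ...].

Answer: [-1, 2, 2, -4, 9, 8, 11, 20, 27]

Derivation:
Change: A[5] -3 -> -1, delta = 2
P[k] for k < 5: unchanged (A[5] not included)
P[k] for k >= 5: shift by delta = 2
  P[0] = -1 + 0 = -1
  P[1] = 2 + 0 = 2
  P[2] = 2 + 0 = 2
  P[3] = -4 + 0 = -4
  P[4] = 9 + 0 = 9
  P[5] = 6 + 2 = 8
  P[6] = 9 + 2 = 11
  P[7] = 18 + 2 = 20
  P[8] = 25 + 2 = 27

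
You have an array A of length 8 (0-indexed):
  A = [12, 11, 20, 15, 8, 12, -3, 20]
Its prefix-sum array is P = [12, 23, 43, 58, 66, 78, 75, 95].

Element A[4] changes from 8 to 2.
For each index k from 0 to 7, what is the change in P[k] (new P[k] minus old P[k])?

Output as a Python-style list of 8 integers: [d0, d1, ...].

Answer: [0, 0, 0, 0, -6, -6, -6, -6]

Derivation:
Element change: A[4] 8 -> 2, delta = -6
For k < 4: P[k] unchanged, delta_P[k] = 0
For k >= 4: P[k] shifts by exactly -6
Delta array: [0, 0, 0, 0, -6, -6, -6, -6]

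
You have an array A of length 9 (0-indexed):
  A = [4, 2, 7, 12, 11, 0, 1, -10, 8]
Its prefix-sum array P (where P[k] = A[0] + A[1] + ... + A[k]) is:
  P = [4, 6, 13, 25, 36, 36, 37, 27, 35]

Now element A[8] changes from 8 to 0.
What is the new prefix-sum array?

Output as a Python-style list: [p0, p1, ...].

Answer: [4, 6, 13, 25, 36, 36, 37, 27, 27]

Derivation:
Change: A[8] 8 -> 0, delta = -8
P[k] for k < 8: unchanged (A[8] not included)
P[k] for k >= 8: shift by delta = -8
  P[0] = 4 + 0 = 4
  P[1] = 6 + 0 = 6
  P[2] = 13 + 0 = 13
  P[3] = 25 + 0 = 25
  P[4] = 36 + 0 = 36
  P[5] = 36 + 0 = 36
  P[6] = 37 + 0 = 37
  P[7] = 27 + 0 = 27
  P[8] = 35 + -8 = 27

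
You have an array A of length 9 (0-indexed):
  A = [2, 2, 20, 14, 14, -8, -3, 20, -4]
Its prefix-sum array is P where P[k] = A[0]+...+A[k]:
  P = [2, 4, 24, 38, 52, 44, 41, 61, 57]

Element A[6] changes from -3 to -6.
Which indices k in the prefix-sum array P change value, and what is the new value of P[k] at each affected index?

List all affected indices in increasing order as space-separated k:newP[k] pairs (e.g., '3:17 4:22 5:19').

P[k] = A[0] + ... + A[k]
P[k] includes A[6] iff k >= 6
Affected indices: 6, 7, ..., 8; delta = -3
  P[6]: 41 + -3 = 38
  P[7]: 61 + -3 = 58
  P[8]: 57 + -3 = 54

Answer: 6:38 7:58 8:54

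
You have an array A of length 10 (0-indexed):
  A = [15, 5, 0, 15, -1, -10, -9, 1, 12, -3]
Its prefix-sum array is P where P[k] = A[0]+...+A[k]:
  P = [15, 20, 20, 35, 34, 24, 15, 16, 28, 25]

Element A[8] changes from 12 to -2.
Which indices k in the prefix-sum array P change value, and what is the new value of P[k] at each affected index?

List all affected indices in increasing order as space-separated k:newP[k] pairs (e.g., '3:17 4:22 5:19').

P[k] = A[0] + ... + A[k]
P[k] includes A[8] iff k >= 8
Affected indices: 8, 9, ..., 9; delta = -14
  P[8]: 28 + -14 = 14
  P[9]: 25 + -14 = 11

Answer: 8:14 9:11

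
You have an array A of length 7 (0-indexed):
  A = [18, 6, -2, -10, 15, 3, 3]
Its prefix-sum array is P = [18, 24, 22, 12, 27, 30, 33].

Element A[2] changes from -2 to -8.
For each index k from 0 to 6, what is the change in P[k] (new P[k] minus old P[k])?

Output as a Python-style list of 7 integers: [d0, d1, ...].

Answer: [0, 0, -6, -6, -6, -6, -6]

Derivation:
Element change: A[2] -2 -> -8, delta = -6
For k < 2: P[k] unchanged, delta_P[k] = 0
For k >= 2: P[k] shifts by exactly -6
Delta array: [0, 0, -6, -6, -6, -6, -6]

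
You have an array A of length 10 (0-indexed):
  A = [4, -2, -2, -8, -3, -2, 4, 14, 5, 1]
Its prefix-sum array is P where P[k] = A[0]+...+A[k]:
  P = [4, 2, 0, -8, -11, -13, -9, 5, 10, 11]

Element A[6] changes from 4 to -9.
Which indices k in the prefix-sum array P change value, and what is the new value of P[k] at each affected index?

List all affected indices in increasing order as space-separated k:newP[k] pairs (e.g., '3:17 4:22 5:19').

Answer: 6:-22 7:-8 8:-3 9:-2

Derivation:
P[k] = A[0] + ... + A[k]
P[k] includes A[6] iff k >= 6
Affected indices: 6, 7, ..., 9; delta = -13
  P[6]: -9 + -13 = -22
  P[7]: 5 + -13 = -8
  P[8]: 10 + -13 = -3
  P[9]: 11 + -13 = -2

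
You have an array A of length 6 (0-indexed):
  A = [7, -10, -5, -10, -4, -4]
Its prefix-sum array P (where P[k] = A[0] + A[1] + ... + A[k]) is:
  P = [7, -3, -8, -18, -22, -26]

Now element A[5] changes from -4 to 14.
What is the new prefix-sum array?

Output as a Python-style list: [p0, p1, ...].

Answer: [7, -3, -8, -18, -22, -8]

Derivation:
Change: A[5] -4 -> 14, delta = 18
P[k] for k < 5: unchanged (A[5] not included)
P[k] for k >= 5: shift by delta = 18
  P[0] = 7 + 0 = 7
  P[1] = -3 + 0 = -3
  P[2] = -8 + 0 = -8
  P[3] = -18 + 0 = -18
  P[4] = -22 + 0 = -22
  P[5] = -26 + 18 = -8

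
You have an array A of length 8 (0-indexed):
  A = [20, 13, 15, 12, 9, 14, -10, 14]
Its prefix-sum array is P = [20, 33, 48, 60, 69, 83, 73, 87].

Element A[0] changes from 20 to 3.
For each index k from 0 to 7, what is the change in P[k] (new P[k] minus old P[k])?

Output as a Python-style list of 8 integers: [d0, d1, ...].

Element change: A[0] 20 -> 3, delta = -17
For k < 0: P[k] unchanged, delta_P[k] = 0
For k >= 0: P[k] shifts by exactly -17
Delta array: [-17, -17, -17, -17, -17, -17, -17, -17]

Answer: [-17, -17, -17, -17, -17, -17, -17, -17]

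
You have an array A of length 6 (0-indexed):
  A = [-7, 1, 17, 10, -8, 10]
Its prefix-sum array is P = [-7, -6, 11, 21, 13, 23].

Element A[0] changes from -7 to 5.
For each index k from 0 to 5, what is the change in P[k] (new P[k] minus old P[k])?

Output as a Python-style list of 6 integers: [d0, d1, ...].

Answer: [12, 12, 12, 12, 12, 12]

Derivation:
Element change: A[0] -7 -> 5, delta = 12
For k < 0: P[k] unchanged, delta_P[k] = 0
For k >= 0: P[k] shifts by exactly 12
Delta array: [12, 12, 12, 12, 12, 12]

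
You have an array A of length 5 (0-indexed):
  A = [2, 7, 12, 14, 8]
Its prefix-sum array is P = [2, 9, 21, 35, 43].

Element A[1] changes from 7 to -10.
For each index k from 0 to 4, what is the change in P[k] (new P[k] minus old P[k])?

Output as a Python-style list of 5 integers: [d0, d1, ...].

Element change: A[1] 7 -> -10, delta = -17
For k < 1: P[k] unchanged, delta_P[k] = 0
For k >= 1: P[k] shifts by exactly -17
Delta array: [0, -17, -17, -17, -17]

Answer: [0, -17, -17, -17, -17]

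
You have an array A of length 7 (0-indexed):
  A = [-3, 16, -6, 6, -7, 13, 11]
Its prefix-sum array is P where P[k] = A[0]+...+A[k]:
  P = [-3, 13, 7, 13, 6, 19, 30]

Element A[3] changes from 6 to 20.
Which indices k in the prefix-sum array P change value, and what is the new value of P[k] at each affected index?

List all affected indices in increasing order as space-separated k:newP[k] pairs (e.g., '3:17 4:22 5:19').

P[k] = A[0] + ... + A[k]
P[k] includes A[3] iff k >= 3
Affected indices: 3, 4, ..., 6; delta = 14
  P[3]: 13 + 14 = 27
  P[4]: 6 + 14 = 20
  P[5]: 19 + 14 = 33
  P[6]: 30 + 14 = 44

Answer: 3:27 4:20 5:33 6:44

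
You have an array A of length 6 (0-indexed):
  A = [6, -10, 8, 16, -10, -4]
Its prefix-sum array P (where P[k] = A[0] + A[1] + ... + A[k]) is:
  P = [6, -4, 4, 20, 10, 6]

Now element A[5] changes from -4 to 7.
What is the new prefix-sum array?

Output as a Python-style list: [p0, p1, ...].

Change: A[5] -4 -> 7, delta = 11
P[k] for k < 5: unchanged (A[5] not included)
P[k] for k >= 5: shift by delta = 11
  P[0] = 6 + 0 = 6
  P[1] = -4 + 0 = -4
  P[2] = 4 + 0 = 4
  P[3] = 20 + 0 = 20
  P[4] = 10 + 0 = 10
  P[5] = 6 + 11 = 17

Answer: [6, -4, 4, 20, 10, 17]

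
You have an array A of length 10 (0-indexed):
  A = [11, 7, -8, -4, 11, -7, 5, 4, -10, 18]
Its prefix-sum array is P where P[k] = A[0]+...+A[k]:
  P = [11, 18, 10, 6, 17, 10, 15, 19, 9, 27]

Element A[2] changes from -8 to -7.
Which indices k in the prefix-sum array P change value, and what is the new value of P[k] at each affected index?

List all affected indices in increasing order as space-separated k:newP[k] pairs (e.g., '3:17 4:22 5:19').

Answer: 2:11 3:7 4:18 5:11 6:16 7:20 8:10 9:28

Derivation:
P[k] = A[0] + ... + A[k]
P[k] includes A[2] iff k >= 2
Affected indices: 2, 3, ..., 9; delta = 1
  P[2]: 10 + 1 = 11
  P[3]: 6 + 1 = 7
  P[4]: 17 + 1 = 18
  P[5]: 10 + 1 = 11
  P[6]: 15 + 1 = 16
  P[7]: 19 + 1 = 20
  P[8]: 9 + 1 = 10
  P[9]: 27 + 1 = 28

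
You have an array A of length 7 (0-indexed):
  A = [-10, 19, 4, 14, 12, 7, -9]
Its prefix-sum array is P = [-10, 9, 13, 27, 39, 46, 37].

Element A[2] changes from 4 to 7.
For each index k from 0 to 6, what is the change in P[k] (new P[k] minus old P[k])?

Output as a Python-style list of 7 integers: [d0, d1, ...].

Element change: A[2] 4 -> 7, delta = 3
For k < 2: P[k] unchanged, delta_P[k] = 0
For k >= 2: P[k] shifts by exactly 3
Delta array: [0, 0, 3, 3, 3, 3, 3]

Answer: [0, 0, 3, 3, 3, 3, 3]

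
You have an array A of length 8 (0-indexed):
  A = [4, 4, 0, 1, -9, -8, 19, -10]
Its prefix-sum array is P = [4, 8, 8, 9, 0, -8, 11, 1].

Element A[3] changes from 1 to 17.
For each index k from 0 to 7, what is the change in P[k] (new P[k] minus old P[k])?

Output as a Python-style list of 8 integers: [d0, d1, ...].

Answer: [0, 0, 0, 16, 16, 16, 16, 16]

Derivation:
Element change: A[3] 1 -> 17, delta = 16
For k < 3: P[k] unchanged, delta_P[k] = 0
For k >= 3: P[k] shifts by exactly 16
Delta array: [0, 0, 0, 16, 16, 16, 16, 16]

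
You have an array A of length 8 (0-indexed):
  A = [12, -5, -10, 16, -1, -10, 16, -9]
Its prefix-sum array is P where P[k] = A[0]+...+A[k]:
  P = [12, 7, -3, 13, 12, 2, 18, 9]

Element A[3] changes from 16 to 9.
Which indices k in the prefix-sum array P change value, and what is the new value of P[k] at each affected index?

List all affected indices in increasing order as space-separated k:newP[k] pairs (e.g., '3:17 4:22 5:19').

P[k] = A[0] + ... + A[k]
P[k] includes A[3] iff k >= 3
Affected indices: 3, 4, ..., 7; delta = -7
  P[3]: 13 + -7 = 6
  P[4]: 12 + -7 = 5
  P[5]: 2 + -7 = -5
  P[6]: 18 + -7 = 11
  P[7]: 9 + -7 = 2

Answer: 3:6 4:5 5:-5 6:11 7:2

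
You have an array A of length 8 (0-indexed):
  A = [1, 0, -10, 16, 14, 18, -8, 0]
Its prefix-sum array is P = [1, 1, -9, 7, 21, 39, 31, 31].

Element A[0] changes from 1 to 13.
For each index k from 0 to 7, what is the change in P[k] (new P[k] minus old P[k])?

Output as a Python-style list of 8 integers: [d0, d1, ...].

Answer: [12, 12, 12, 12, 12, 12, 12, 12]

Derivation:
Element change: A[0] 1 -> 13, delta = 12
For k < 0: P[k] unchanged, delta_P[k] = 0
For k >= 0: P[k] shifts by exactly 12
Delta array: [12, 12, 12, 12, 12, 12, 12, 12]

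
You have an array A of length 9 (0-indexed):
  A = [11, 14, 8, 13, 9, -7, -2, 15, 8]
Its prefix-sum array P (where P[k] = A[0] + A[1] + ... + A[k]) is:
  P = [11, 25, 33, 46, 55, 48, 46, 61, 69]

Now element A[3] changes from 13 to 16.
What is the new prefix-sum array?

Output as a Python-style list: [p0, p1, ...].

Change: A[3] 13 -> 16, delta = 3
P[k] for k < 3: unchanged (A[3] not included)
P[k] for k >= 3: shift by delta = 3
  P[0] = 11 + 0 = 11
  P[1] = 25 + 0 = 25
  P[2] = 33 + 0 = 33
  P[3] = 46 + 3 = 49
  P[4] = 55 + 3 = 58
  P[5] = 48 + 3 = 51
  P[6] = 46 + 3 = 49
  P[7] = 61 + 3 = 64
  P[8] = 69 + 3 = 72

Answer: [11, 25, 33, 49, 58, 51, 49, 64, 72]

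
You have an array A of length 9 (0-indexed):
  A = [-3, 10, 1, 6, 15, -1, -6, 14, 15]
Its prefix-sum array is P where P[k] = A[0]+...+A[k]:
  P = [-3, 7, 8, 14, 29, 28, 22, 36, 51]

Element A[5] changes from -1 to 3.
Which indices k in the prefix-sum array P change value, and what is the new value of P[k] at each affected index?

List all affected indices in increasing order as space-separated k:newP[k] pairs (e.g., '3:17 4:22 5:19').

P[k] = A[0] + ... + A[k]
P[k] includes A[5] iff k >= 5
Affected indices: 5, 6, ..., 8; delta = 4
  P[5]: 28 + 4 = 32
  P[6]: 22 + 4 = 26
  P[7]: 36 + 4 = 40
  P[8]: 51 + 4 = 55

Answer: 5:32 6:26 7:40 8:55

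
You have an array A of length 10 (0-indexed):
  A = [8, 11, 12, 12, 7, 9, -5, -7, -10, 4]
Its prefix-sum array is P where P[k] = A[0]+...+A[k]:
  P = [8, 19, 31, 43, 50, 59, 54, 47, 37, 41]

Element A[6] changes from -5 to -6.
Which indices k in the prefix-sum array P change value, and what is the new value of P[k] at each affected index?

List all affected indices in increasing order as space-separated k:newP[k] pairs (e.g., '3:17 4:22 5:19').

P[k] = A[0] + ... + A[k]
P[k] includes A[6] iff k >= 6
Affected indices: 6, 7, ..., 9; delta = -1
  P[6]: 54 + -1 = 53
  P[7]: 47 + -1 = 46
  P[8]: 37 + -1 = 36
  P[9]: 41 + -1 = 40

Answer: 6:53 7:46 8:36 9:40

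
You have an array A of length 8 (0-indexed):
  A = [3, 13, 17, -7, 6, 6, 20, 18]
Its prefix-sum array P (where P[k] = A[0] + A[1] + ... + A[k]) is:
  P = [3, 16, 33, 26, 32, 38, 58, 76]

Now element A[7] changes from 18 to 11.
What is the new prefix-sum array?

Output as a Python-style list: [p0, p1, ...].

Change: A[7] 18 -> 11, delta = -7
P[k] for k < 7: unchanged (A[7] not included)
P[k] for k >= 7: shift by delta = -7
  P[0] = 3 + 0 = 3
  P[1] = 16 + 0 = 16
  P[2] = 33 + 0 = 33
  P[3] = 26 + 0 = 26
  P[4] = 32 + 0 = 32
  P[5] = 38 + 0 = 38
  P[6] = 58 + 0 = 58
  P[7] = 76 + -7 = 69

Answer: [3, 16, 33, 26, 32, 38, 58, 69]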